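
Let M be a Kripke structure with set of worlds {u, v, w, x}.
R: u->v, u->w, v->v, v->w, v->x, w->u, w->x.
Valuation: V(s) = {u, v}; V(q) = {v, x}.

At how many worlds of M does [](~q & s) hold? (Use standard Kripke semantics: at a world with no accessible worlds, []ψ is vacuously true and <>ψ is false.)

Let φ = [](~q & s). Evaluate φ at each world:
  u (successors {v, w}): φ is false.
  v (successors {v, w, x}): φ is false.
  w (successors {u, x}): φ is false.
  x (successors ∅): φ is true.
For instance, at w:
  At w: [](~q & s) requires ~q & s at every successor {u, x}.
    ~q & s fails at x, so [](~q & s) is false at w.
Satisfying worlds: {x}

1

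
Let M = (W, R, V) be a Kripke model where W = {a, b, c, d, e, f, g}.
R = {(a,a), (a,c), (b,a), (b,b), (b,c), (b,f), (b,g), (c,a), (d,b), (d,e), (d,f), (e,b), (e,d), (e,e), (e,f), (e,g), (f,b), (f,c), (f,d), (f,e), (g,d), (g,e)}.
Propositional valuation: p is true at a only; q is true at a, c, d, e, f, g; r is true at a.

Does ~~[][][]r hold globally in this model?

Let φ = ~~[][][]r. Evaluate φ at each world:
  a (successors {a, c}): φ is false.
  b (successors {a, b, c, f, g}): φ is false.
  c (successors {a}): φ is false.
  d (successors {b, e, f}): φ is false.
  e (successors {b, d, e, f, g}): φ is false.
  f (successors {b, c, d, e}): φ is false.
  g (successors {d, e}): φ is false.
Detail at a (counterexample):
  At a: ~[][][]r is true, so ~~[][][]r is false.
    At a: [][][]r is false, so ~[][][]r is true.
      At a: [][][]r requires [][]r at every successor {a, c}.
        [][]r fails at a, so [][][]r is false at a.

No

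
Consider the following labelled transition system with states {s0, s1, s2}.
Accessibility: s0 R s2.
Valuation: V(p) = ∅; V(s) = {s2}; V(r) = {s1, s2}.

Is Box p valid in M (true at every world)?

Let φ = Box p. Evaluate φ at each world:
  s0 (successors {s2}): φ is false.
  s1 (successors ∅): φ is true.
  s2 (successors ∅): φ is true.
Detail at s0 (counterexample):
  At s0: Box p requires p at every successor {s2}.
    p fails at s2, so Box p is false at s0.

No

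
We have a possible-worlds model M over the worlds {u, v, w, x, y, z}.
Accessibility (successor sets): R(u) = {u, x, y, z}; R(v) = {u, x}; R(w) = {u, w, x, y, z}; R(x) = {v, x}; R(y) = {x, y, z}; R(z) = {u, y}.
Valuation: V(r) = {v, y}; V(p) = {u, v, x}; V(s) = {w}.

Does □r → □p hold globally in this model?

Recall that □ψ holds at a world iff ψ holds at every accessible world, and ◇ψ holds iff ψ holds at some accessible world.
Let φ = □r → □p. Evaluate φ at each world:
  u (successors {u, x, y, z}): φ is true.
  v (successors {u, x}): φ is true.
  w (successors {u, w, x, y, z}): φ is true.
  x (successors {v, x}): φ is true.
  y (successors {x, y, z}): φ is true.
  z (successors {u, y}): φ is true.
For instance, at w:
  At w: □r is false, □p is false, so □r → □p is true.
    At w: □r requires r at every successor {u, w, x, y, z}.
      r fails at u, so □r is false at w.
    At w: □p requires p at every successor {u, w, x, y, z}.
      p fails at w, so □p is false at w.

Yes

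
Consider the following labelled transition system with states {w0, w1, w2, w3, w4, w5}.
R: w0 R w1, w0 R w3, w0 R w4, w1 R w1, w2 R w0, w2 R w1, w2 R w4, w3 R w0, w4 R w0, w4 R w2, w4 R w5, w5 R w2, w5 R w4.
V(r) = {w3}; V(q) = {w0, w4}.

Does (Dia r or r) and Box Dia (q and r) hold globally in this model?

No

Let φ = (Dia r or r) and Box Dia (q and r). Evaluate φ at each world:
  w0 (successors {w1, w3, w4}): φ is false.
  w1 (successors {w1}): φ is false.
  w2 (successors {w0, w1, w4}): φ is false.
  w3 (successors {w0}): φ is false.
  w4 (successors {w0, w2, w5}): φ is false.
  w5 (successors {w2, w4}): φ is false.
Detail at w0 (counterexample):
  At w0: Dia r or r is true, Box Dia (q and r) is false, so (Dia r or r) and Box Dia (q and r) is false.
    At w0: Dia r is true, r is false, so Dia r or r is true.
      At w0: Dia r requires r at some successor in {w1, w3, w4}.
        r holds at w3, so Dia r is true at w0.
    At w0: Box Dia (q and r) requires Dia (q and r) at every successor {w1, w3, w4}.
      Dia (q and r) fails at w1, so Box Dia (q and r) is false at w0.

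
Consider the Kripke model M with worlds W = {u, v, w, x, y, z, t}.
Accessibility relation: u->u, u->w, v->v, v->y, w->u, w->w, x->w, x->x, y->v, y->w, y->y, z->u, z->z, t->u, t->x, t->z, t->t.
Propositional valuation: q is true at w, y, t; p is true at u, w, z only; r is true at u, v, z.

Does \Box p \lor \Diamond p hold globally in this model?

No

Recall that \Box ψ holds at a world iff ψ holds at every accessible world, and \Diamond ψ holds iff ψ holds at some accessible world.
Let φ = \Box p \lor \Diamond p. Evaluate φ at each world:
  u (successors {u, w}): φ is true.
  v (successors {v, y}): φ is false.
  w (successors {u, w}): φ is true.
  x (successors {w, x}): φ is true.
  y (successors {v, w, y}): φ is true.
  z (successors {u, z}): φ is true.
  t (successors {u, x, z, t}): φ is true.
Detail at v (counterexample):
  At v: \Box p is false, \Diamond p is false, so \Box p \lor \Diamond p is false.
    At v: \Box p requires p at every successor {v, y}.
      p fails at v, so \Box p is false at v.
    At v: \Diamond p requires p at some successor in {v, y}.
      At v: p is false.
      At y: p is false.
    So \Diamond p is false at v.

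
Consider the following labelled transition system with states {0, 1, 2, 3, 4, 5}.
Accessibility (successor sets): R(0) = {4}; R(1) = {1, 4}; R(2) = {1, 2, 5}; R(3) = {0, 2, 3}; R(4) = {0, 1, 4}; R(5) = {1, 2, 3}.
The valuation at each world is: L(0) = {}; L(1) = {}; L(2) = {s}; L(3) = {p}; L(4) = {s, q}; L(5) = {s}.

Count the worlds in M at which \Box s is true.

1

Recall that \Box ψ holds at a world iff ψ holds at every accessible world, and \Diamond ψ holds iff ψ holds at some accessible world.
Let φ = \Box s. Evaluate φ at each world:
  0 (successors {4}): φ is true.
  1 (successors {1, 4}): φ is false.
  2 (successors {1, 2, 5}): φ is false.
  3 (successors {0, 2, 3}): φ is false.
  4 (successors {0, 1, 4}): φ is false.
  5 (successors {1, 2, 3}): φ is false.
For instance, at 2:
  At 2: \Box s requires s at every successor {1, 2, 5}.
    s fails at 1, so \Box s is false at 2.
Satisfying worlds: {0}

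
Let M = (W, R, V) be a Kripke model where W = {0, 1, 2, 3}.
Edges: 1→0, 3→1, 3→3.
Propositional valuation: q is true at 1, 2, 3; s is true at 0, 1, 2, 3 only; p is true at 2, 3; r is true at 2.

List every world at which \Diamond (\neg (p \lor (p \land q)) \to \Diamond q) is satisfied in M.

3

Let φ = \Diamond (\neg (p \lor (p \land q)) \to \Diamond q). Evaluate φ at each world:
  0 (successors ∅): φ is false.
  1 (successors {0}): φ is false.
  2 (successors ∅): φ is false.
  3 (successors {1, 3}): φ is true.
For instance, at 3:
  At 3: \Diamond (\neg (p \lor (p \land q)) \to \Diamond q) requires \neg (p \lor (p \land q)) \to \Diamond q at some successor in {1, 3}.
    \neg (p \lor (p \land q)) \to \Diamond q holds at 3, so \Diamond (\neg (p \lor (p \land q)) \to \Diamond q) is true at 3.
      At 3: \neg (p \lor (p \land q)) is false, \Diamond q is true, so \neg (p \lor (p \land q)) \to \Diamond q is true.
Satisfying worlds: {3}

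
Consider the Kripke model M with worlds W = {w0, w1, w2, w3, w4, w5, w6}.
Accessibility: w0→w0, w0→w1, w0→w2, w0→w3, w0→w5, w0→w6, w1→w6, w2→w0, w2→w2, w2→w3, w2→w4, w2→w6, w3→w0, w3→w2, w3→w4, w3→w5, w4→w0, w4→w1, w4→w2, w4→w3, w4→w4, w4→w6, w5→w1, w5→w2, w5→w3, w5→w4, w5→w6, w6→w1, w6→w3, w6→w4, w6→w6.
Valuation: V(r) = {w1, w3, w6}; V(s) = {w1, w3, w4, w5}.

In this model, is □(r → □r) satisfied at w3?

Yes

At w3: □(r → □r) requires r → □r at every successor {w0, w2, w4, w5}.
  At w0: r → □r is true.
  At w2: r → □r is true.
  At w4: r → □r is true.
  At w5: r → □r is true.
So □(r → □r) is true at w3.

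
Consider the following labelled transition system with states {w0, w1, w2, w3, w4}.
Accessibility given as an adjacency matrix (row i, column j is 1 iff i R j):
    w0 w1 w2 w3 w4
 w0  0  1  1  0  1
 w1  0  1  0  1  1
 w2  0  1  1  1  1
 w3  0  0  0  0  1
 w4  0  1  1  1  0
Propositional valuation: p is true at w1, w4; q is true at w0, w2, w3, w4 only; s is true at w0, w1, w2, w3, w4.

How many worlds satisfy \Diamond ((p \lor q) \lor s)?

5

Let φ = \Diamond ((p \lor q) \lor s). Evaluate φ at each world:
  w0 (successors {w1, w2, w4}): φ is true.
  w1 (successors {w1, w3, w4}): φ is true.
  w2 (successors {w1, w2, w3, w4}): φ is true.
  w3 (successors {w4}): φ is true.
  w4 (successors {w1, w2, w3}): φ is true.
For instance, at w3:
  At w3: \Diamond ((p \lor q) \lor s) requires (p \lor q) \lor s at some successor in {w4}.
    (p \lor q) \lor s holds at w4, so \Diamond ((p \lor q) \lor s) is true at w3.
Satisfying worlds: {w0, w1, w2, w3, w4}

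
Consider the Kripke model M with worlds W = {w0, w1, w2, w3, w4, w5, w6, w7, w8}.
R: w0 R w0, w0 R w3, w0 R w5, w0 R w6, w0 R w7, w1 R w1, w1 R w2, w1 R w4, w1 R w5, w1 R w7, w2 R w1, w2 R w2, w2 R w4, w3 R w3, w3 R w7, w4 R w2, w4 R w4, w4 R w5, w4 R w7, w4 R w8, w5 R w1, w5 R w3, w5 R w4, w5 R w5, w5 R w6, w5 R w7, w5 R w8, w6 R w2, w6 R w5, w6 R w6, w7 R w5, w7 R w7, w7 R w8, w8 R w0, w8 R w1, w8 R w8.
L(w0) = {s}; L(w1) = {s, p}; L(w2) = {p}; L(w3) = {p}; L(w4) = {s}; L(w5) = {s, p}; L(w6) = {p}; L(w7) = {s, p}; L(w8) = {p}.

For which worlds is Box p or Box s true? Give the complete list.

Recall that Box ψ holds at a world iff ψ holds at every accessible world, and Dia ψ holds iff ψ holds at some accessible world.
Let φ = Box p or Box s. Evaluate φ at each world:
  w0 (successors {w0, w3, w5, w6, w7}): φ is false.
  w1 (successors {w1, w2, w4, w5, w7}): φ is false.
  w2 (successors {w1, w2, w4}): φ is false.
  w3 (successors {w3, w7}): φ is true.
  w4 (successors {w2, w4, w5, w7, w8}): φ is false.
  w5 (successors {w1, w3, w4, w5, w6, w7, w8}): φ is false.
  w6 (successors {w2, w5, w6}): φ is true.
  w7 (successors {w5, w7, w8}): φ is true.
  w8 (successors {w0, w1, w8}): φ is false.
For instance, at w8:
  At w8: Box p is false, Box s is false, so Box p or Box s is false.
    At w8: Box p requires p at every successor {w0, w1, w8}.
      p fails at w0, so Box p is false at w8.
    At w8: Box s requires s at every successor {w0, w1, w8}.
      s fails at w8, so Box s is false at w8.
Satisfying worlds: {w3, w6, w7}

w3, w6, w7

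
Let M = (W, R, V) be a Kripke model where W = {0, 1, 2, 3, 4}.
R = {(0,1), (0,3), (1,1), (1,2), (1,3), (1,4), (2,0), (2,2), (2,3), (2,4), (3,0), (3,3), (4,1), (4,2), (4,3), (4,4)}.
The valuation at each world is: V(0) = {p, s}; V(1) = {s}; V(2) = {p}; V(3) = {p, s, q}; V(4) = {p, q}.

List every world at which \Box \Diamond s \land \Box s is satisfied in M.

Let φ = \Box \Diamond s \land \Box s. Evaluate φ at each world:
  0 (successors {1, 3}): φ is true.
  1 (successors {1, 2, 3, 4}): φ is false.
  2 (successors {0, 2, 3, 4}): φ is false.
  3 (successors {0, 3}): φ is true.
  4 (successors {1, 2, 3, 4}): φ is false.
For instance, at 2:
  At 2: \Box \Diamond s is true, \Box s is false, so \Box \Diamond s \land \Box s is false.
    At 2: \Box \Diamond s requires \Diamond s at every successor {0, 2, 3, 4}.
      At 0: \Diamond s is true.
      At 2: \Diamond s is true.
      At 3: \Diamond s is true.
      At 4: \Diamond s is true.
    So \Box \Diamond s is true at 2.
    At 2: \Box s requires s at every successor {0, 2, 3, 4}.
      s fails at 2, so \Box s is false at 2.
Satisfying worlds: {0, 3}

0, 3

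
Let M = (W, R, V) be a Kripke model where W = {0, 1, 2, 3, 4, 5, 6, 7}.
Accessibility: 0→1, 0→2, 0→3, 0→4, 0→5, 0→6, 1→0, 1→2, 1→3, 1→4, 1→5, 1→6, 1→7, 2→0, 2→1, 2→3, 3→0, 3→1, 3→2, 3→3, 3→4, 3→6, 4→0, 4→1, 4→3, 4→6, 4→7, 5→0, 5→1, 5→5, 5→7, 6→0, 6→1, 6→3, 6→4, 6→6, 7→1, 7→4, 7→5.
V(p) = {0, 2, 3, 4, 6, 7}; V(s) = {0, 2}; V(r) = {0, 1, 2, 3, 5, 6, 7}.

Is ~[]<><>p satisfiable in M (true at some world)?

No

Let φ = ~[]<><>p. Evaluate φ at each world:
  0 (successors {1, 2, 3, 4, 5, 6}): φ is false.
  1 (successors {0, 2, 3, 4, 5, 6, 7}): φ is false.
  2 (successors {0, 1, 3}): φ is false.
  3 (successors {0, 1, 2, 3, 4, 6}): φ is false.
  4 (successors {0, 1, 3, 6, 7}): φ is false.
  5 (successors {0, 1, 5, 7}): φ is false.
  6 (successors {0, 1, 3, 4, 6}): φ is false.
  7 (successors {1, 4, 5}): φ is false.
For instance, at 5:
  At 5: []<><>p is true, so ~[]<><>p is false.
    At 5: []<><>p requires <><>p at every successor {0, 1, 5, 7}.
      At 0: <><>p is true.
      At 1: <><>p is true.
      At 5: <><>p is true.
      At 7: <><>p is true.
    So []<><>p is true at 5.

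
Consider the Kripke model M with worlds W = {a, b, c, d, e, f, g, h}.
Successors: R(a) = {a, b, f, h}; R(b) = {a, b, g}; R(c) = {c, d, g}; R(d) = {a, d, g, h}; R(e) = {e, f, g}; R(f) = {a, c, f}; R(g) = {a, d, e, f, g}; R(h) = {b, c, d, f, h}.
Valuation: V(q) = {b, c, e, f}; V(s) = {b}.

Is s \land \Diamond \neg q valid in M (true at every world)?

No

Recall that \Diamond ψ holds at a world iff ψ holds at some accessible world.
Let φ = s \land \Diamond \neg q. Evaluate φ at each world:
  a (successors {a, b, f, h}): φ is false.
  b (successors {a, b, g}): φ is true.
  c (successors {c, d, g}): φ is false.
  d (successors {a, d, g, h}): φ is false.
  e (successors {e, f, g}): φ is false.
  f (successors {a, c, f}): φ is false.
  g (successors {a, d, e, f, g}): φ is false.
  h (successors {b, c, d, f, h}): φ is false.
Detail at a (counterexample):
  At a: s is false, \Diamond \neg q is true, so s \land \Diamond \neg q is false.
    At a: \Diamond \neg q requires \neg q at some successor in {a, b, f, h}.
      \neg q holds at a, so \Diamond \neg q is true at a.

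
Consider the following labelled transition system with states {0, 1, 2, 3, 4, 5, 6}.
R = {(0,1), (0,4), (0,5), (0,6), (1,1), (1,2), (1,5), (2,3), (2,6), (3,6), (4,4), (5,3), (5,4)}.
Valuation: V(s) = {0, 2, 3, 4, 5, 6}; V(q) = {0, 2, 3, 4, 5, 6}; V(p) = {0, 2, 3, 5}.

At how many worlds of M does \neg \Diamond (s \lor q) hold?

Let φ = \neg \Diamond (s \lor q). Evaluate φ at each world:
  0 (successors {1, 4, 5, 6}): φ is false.
  1 (successors {1, 2, 5}): φ is false.
  2 (successors {3, 6}): φ is false.
  3 (successors {6}): φ is false.
  4 (successors {4}): φ is false.
  5 (successors {3, 4}): φ is false.
  6 (successors ∅): φ is true.
For instance, at 5:
  At 5: \Diamond (s \lor q) is true, so \neg \Diamond (s \lor q) is false.
    At 5: \Diamond (s \lor q) requires s \lor q at some successor in {3, 4}.
      s \lor q holds at 3, so \Diamond (s \lor q) is true at 5.
Satisfying worlds: {6}

1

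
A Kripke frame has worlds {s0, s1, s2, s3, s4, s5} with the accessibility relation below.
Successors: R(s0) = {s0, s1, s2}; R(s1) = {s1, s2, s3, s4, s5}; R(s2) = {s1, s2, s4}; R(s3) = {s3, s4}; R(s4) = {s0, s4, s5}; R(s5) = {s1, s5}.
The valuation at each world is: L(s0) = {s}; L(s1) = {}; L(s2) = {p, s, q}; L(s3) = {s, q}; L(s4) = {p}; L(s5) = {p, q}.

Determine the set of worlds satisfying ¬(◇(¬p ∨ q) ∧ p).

s0, s1, s3

Let φ = ¬(◇(¬p ∨ q) ∧ p). Evaluate φ at each world:
  s0 (successors {s0, s1, s2}): φ is true.
  s1 (successors {s1, s2, s3, s4, s5}): φ is true.
  s2 (successors {s1, s2, s4}): φ is false.
  s3 (successors {s3, s4}): φ is true.
  s4 (successors {s0, s4, s5}): φ is false.
  s5 (successors {s1, s5}): φ is false.
For instance, at s1:
  At s1: ◇(¬p ∨ q) ∧ p is false, so ¬(◇(¬p ∨ q) ∧ p) is true.
    At s1: ◇(¬p ∨ q) is true, p is false, so ◇(¬p ∨ q) ∧ p is false.
      At s1: ◇(¬p ∨ q) requires ¬p ∨ q at some successor in {s1, s2, s3, s4, s5}.
        ¬p ∨ q holds at s1, so ◇(¬p ∨ q) is true at s1.
Satisfying worlds: {s0, s1, s3}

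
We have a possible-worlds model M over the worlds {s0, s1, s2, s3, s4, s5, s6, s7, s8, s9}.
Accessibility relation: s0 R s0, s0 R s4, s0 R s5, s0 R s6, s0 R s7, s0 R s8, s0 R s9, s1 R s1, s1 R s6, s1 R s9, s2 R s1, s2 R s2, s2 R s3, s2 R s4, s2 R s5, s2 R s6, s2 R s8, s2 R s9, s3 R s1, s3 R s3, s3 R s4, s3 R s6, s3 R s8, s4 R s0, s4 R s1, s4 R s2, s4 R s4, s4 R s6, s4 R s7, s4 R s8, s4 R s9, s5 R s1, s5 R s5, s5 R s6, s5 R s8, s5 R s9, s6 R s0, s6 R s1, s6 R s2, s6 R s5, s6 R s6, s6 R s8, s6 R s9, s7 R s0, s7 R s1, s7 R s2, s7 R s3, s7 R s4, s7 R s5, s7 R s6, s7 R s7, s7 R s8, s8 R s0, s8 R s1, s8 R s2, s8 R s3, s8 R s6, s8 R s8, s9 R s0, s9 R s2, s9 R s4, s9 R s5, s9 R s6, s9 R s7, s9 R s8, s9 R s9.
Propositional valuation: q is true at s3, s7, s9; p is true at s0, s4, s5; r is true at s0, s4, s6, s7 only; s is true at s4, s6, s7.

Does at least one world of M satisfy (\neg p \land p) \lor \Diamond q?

Recall that \Diamond ψ holds at a world iff ψ holds at some accessible world.
Let φ = (\neg p \land p) \lor \Diamond q. Evaluate φ at each world:
  s0 (successors {s0, s4, s5, s6, s7, s8, s9}): φ is true.
  s1 (successors {s1, s6, s9}): φ is true.
  s2 (successors {s1, s2, s3, s4, s5, s6, s8, s9}): φ is true.
  s3 (successors {s1, s3, s4, s6, s8}): φ is true.
  s4 (successors {s0, s1, s2, s4, s6, s7, s8, s9}): φ is true.
  s5 (successors {s1, s5, s6, s8, s9}): φ is true.
  s6 (successors {s0, s1, s2, s5, s6, s8, s9}): φ is true.
  s7 (successors {s0, s1, s2, s3, s4, s5, s6, s7, s8}): φ is true.
  s8 (successors {s0, s1, s2, s3, s6, s8}): φ is true.
  s9 (successors {s0, s2, s4, s5, s6, s7, s8, s9}): φ is true.
Detail at s0 (witness):
  At s0: \neg p \land p is false, \Diamond q is true, so (\neg p \land p) \lor \Diamond q is true.
    At s0: \Diamond q requires q at some successor in {s0, s4, s5, s6, s7, s8, s9}.
      q holds at s7, so \Diamond q is true at s0.

Yes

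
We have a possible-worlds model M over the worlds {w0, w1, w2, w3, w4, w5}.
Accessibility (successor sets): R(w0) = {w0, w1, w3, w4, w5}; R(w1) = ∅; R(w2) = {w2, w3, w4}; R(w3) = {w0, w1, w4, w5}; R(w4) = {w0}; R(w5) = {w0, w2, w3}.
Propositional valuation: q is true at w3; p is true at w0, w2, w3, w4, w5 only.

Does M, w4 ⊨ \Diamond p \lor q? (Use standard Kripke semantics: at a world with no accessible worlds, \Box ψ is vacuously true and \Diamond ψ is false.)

At w4: \Diamond p is true, q is false, so \Diamond p \lor q is true.
  At w4: \Diamond p requires p at some successor in {w0}.
    p holds at w0, so \Diamond p is true at w4.

Yes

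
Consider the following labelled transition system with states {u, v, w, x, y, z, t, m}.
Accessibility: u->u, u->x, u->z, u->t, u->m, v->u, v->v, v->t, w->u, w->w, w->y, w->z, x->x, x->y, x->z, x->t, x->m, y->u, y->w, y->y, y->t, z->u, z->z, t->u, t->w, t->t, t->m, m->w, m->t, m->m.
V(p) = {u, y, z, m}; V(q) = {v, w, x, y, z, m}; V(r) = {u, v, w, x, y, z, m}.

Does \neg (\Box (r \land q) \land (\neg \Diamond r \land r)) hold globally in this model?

Let φ = \neg (\Box (r \land q) \land (\neg \Diamond r \land r)). Evaluate φ at each world:
  u (successors {u, x, z, t, m}): φ is true.
  v (successors {u, v, t}): φ is true.
  w (successors {u, w, y, z}): φ is true.
  x (successors {x, y, z, t, m}): φ is true.
  y (successors {u, w, y, t}): φ is true.
  z (successors {u, z}): φ is true.
  t (successors {u, w, t, m}): φ is true.
  m (successors {w, t, m}): φ is true.
For instance, at y:
  At y: \Box (r \land q) \land (\neg \Diamond r \land r) is false, so \neg (\Box (r \land q) \land (\neg \Diamond r \land r)) is true.
    At y: \Box (r \land q) is false, \neg \Diamond r \land r is false, so \Box (r \land q) \land (\neg \Diamond r \land r) is false.
      At y: \Box (r \land q) requires r \land q at every successor {u, w, y, t}.
        r \land q fails at u, so \Box (r \land q) is false at y.
      At y: \neg \Diamond r is false, r is true, so \neg \Diamond r \land r is false.

Yes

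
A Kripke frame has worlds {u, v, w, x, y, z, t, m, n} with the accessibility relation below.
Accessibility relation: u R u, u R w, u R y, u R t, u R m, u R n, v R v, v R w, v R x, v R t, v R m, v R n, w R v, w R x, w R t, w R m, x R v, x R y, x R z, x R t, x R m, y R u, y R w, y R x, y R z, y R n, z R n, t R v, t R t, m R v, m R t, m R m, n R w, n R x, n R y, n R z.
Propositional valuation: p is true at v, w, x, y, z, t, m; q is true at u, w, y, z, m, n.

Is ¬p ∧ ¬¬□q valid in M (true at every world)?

No

Let φ = ¬p ∧ ¬¬□q. Evaluate φ at each world:
  u (successors {u, w, y, t, m, n}): φ is false.
  v (successors {v, w, x, t, m, n}): φ is false.
  w (successors {v, x, t, m}): φ is false.
  x (successors {v, y, z, t, m}): φ is false.
  y (successors {u, w, x, z, n}): φ is false.
  z (successors {n}): φ is false.
  t (successors {v, t}): φ is false.
  m (successors {v, t, m}): φ is false.
  n (successors {w, x, y, z}): φ is false.
Detail at u (counterexample):
  At u: ¬p is true, ¬¬□q is false, so ¬p ∧ ¬¬□q is false.
    At u: ¬□q is true, so ¬¬□q is false.
      At u: □q is false, so ¬□q is true.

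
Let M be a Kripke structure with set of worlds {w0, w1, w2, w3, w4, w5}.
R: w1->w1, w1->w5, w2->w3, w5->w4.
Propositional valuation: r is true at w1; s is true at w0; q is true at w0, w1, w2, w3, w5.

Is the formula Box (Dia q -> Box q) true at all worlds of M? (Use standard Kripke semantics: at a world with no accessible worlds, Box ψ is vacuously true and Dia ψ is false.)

Yes

Let φ = Box (Dia q -> Box q). Evaluate φ at each world:
  w0 (successors ∅): φ is true.
  w1 (successors {w1, w5}): φ is true.
  w2 (successors {w3}): φ is true.
  w3 (successors ∅): φ is true.
  w4 (successors ∅): φ is true.
  w5 (successors {w4}): φ is true.
For instance, at w5:
  At w5: Box (Dia q -> Box q) requires Dia q -> Box q at every successor {w4}.
      At w4: Dia q is false, Box q is true, so Dia q -> Box q is true.
  So Box (Dia q -> Box q) is true at w5.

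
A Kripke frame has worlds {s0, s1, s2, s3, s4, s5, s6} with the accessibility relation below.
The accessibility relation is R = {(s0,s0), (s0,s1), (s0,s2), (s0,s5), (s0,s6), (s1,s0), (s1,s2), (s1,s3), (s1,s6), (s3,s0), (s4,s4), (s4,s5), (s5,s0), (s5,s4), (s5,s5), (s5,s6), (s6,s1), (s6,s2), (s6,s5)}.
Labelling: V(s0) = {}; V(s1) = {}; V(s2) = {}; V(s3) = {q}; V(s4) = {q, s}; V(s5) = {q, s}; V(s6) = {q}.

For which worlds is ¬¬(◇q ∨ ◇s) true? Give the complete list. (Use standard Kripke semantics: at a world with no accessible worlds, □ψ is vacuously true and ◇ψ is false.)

s0, s1, s4, s5, s6

Let φ = ¬¬(◇q ∨ ◇s). Evaluate φ at each world:
  s0 (successors {s0, s1, s2, s5, s6}): φ is true.
  s1 (successors {s0, s2, s3, s6}): φ is true.
  s2 (successors ∅): φ is false.
  s3 (successors {s0}): φ is false.
  s4 (successors {s4, s5}): φ is true.
  s5 (successors {s0, s4, s5, s6}): φ is true.
  s6 (successors {s1, s2, s5}): φ is true.
For instance, at s4:
  At s4: ¬(◇q ∨ ◇s) is false, so ¬¬(◇q ∨ ◇s) is true.
    At s4: ◇q ∨ ◇s is true, so ¬(◇q ∨ ◇s) is false.
      At s4: ◇q is true, ◇s is true, so ◇q ∨ ◇s is true.
Satisfying worlds: {s0, s1, s4, s5, s6}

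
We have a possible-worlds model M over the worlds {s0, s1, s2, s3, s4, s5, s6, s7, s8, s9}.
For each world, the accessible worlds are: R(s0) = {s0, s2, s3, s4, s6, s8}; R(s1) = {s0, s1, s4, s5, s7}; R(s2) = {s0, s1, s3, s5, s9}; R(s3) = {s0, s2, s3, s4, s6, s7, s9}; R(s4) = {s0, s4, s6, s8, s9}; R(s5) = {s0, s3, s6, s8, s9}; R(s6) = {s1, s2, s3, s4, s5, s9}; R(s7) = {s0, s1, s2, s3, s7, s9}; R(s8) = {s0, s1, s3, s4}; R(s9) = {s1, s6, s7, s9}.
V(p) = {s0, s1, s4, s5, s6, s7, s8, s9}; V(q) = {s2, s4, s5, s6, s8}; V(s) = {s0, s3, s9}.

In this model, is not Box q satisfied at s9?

At s9: Box q is false, so not Box q is true.
  At s9: Box q requires q at every successor {s1, s6, s7, s9}.
    q fails at s1, so Box q is false at s9.

Yes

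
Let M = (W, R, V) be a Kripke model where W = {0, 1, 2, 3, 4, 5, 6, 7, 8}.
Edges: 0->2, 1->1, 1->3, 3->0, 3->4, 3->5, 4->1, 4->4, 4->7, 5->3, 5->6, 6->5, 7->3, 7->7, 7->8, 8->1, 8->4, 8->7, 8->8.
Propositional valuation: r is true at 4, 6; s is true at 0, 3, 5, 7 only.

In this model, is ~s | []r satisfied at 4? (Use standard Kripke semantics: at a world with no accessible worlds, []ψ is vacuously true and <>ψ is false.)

Recall that []ψ holds at a world iff ψ holds at every accessible world, and <>ψ holds iff ψ holds at some accessible world.
At 4: ~s is true, []r is false, so ~s | []r is true.
  At 4: []r requires r at every successor {1, 4, 7}.
    r fails at 1, so []r is false at 4.

Yes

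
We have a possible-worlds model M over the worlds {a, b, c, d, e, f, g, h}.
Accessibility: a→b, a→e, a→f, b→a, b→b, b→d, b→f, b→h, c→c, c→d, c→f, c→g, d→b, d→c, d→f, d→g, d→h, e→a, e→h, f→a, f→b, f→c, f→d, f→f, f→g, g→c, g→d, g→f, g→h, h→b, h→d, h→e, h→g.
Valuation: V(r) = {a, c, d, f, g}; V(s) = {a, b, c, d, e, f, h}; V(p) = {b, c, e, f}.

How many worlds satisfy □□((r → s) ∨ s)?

0

Recall that □ψ holds at a world iff ψ holds at every accessible world, and ◇ψ holds iff ψ holds at some accessible world.
Let φ = □□((r → s) ∨ s). Evaluate φ at each world:
  a (successors {b, e, f}): φ is false.
  b (successors {a, b, d, f, h}): φ is false.
  c (successors {c, d, f, g}): φ is false.
  d (successors {b, c, f, g, h}): φ is false.
  e (successors {a, h}): φ is false.
  f (successors {a, b, c, d, f, g}): φ is false.
  g (successors {c, d, f, h}): φ is false.
  h (successors {b, d, e, g}): φ is false.
For instance, at c:
  At c: □□((r → s) ∨ s) requires □((r → s) ∨ s) at every successor {c, d, f, g}.
    □((r → s) ∨ s) fails at c, so □□((r → s) ∨ s) is false at c.
      At c: □((r → s) ∨ s) requires (r → s) ∨ s at every successor {c, d, f, g}.
        (r → s) ∨ s fails at g, so □((r → s) ∨ s) is false at c.
Satisfying worlds: none.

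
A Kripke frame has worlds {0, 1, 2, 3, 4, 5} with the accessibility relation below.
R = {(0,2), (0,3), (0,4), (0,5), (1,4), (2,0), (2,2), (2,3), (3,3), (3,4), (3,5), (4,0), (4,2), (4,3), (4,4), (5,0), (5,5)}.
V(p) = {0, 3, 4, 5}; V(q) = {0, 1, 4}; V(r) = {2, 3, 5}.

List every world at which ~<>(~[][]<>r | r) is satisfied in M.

Let φ = ~<>(~[][]<>r | r). Evaluate φ at each world:
  0 (successors {2, 3, 4, 5}): φ is false.
  1 (successors {4}): φ is true.
  2 (successors {0, 2, 3}): φ is false.
  3 (successors {3, 4, 5}): φ is false.
  4 (successors {0, 2, 3, 4}): φ is false.
  5 (successors {0, 5}): φ is false.
For instance, at 5:
  At 5: <>(~[][]<>r | r) is true, so ~<>(~[][]<>r | r) is false.
    At 5: <>(~[][]<>r | r) requires ~[][]<>r | r at some successor in {0, 5}.
      ~[][]<>r | r holds at 5, so <>(~[][]<>r | r) is true at 5.
Satisfying worlds: {1}

1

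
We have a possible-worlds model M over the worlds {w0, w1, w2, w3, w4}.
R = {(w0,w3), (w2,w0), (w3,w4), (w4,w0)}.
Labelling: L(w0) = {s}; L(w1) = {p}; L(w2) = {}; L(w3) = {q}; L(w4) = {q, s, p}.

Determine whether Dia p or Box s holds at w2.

At w2: Dia p is false, Box s is true, so Dia p or Box s is true.
  At w2: Dia p requires p at some successor in {w0}.
    At w0: p is false.
  So Dia p is false at w2.
  At w2: Box s requires s at every successor {w0}.
    At w0: s is true.
  So Box s is true at w2.

Yes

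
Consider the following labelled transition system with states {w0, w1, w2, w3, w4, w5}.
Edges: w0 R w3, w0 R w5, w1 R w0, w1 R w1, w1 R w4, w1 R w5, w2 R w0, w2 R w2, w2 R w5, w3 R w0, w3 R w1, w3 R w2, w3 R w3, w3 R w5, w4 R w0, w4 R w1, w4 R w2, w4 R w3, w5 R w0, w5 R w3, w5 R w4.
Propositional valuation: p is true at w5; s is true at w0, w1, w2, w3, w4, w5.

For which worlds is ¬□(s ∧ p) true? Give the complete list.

Let φ = ¬□(s ∧ p). Evaluate φ at each world:
  w0 (successors {w3, w5}): φ is true.
  w1 (successors {w0, w1, w4, w5}): φ is true.
  w2 (successors {w0, w2, w5}): φ is true.
  w3 (successors {w0, w1, w2, w3, w5}): φ is true.
  w4 (successors {w0, w1, w2, w3}): φ is true.
  w5 (successors {w0, w3, w4}): φ is true.
For instance, at w5:
  At w5: □(s ∧ p) is false, so ¬□(s ∧ p) is true.
    At w5: □(s ∧ p) requires s ∧ p at every successor {w0, w3, w4}.
      s ∧ p fails at w0, so □(s ∧ p) is false at w5.
Satisfying worlds: {w0, w1, w2, w3, w4, w5}

w0, w1, w2, w3, w4, w5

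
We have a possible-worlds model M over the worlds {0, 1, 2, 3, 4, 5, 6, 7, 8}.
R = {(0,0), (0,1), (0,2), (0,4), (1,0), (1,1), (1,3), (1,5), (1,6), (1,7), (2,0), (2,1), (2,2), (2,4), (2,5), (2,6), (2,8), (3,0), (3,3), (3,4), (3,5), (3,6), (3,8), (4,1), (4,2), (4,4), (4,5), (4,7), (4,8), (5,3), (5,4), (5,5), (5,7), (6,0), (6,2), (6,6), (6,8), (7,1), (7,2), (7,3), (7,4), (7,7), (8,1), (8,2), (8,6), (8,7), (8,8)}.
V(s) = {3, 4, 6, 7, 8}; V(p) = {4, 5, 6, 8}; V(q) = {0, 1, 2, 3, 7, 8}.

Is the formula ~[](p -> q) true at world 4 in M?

Yes

At 4: [](p -> q) is false, so ~[](p -> q) is true.
  At 4: [](p -> q) requires p -> q at every successor {1, 2, 4, 5, 7, 8}.
    p -> q fails at 4, so [](p -> q) is false at 4.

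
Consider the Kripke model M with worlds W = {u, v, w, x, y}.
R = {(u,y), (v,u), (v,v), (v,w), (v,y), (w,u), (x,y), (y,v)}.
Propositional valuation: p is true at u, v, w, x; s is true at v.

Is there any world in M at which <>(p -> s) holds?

Recall that <>ψ holds at a world iff ψ holds at some accessible world.
Let φ = <>(p -> s). Evaluate φ at each world:
  u (successors {y}): φ is true.
  v (successors {u, v, w, y}): φ is true.
  w (successors {u}): φ is false.
  x (successors {y}): φ is true.
  y (successors {v}): φ is true.
Detail at u (witness):
  At u: <>(p -> s) requires p -> s at some successor in {y}.
    p -> s holds at y, so <>(p -> s) is true at u.

Yes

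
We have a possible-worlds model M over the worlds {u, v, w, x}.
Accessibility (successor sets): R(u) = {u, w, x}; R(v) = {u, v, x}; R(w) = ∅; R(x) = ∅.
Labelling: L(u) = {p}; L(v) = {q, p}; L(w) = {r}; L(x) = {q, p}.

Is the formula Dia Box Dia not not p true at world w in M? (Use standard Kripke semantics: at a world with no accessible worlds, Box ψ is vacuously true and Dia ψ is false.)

At w: no accessible worlds, so Dia Box Dia not not p is false.

No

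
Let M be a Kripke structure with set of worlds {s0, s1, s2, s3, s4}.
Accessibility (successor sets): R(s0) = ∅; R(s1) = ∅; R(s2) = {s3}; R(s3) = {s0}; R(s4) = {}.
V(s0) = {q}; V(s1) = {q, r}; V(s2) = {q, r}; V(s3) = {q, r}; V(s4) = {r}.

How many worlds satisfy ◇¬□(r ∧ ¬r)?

1

Let φ = ◇¬□(r ∧ ¬r). Evaluate φ at each world:
  s0 (successors ∅): φ is false.
  s1 (successors ∅): φ is false.
  s2 (successors {s3}): φ is true.
  s3 (successors {s0}): φ is false.
  s4 (successors ∅): φ is false.
For instance, at s3:
  At s3: ◇¬□(r ∧ ¬r) requires ¬□(r ∧ ¬r) at some successor in {s0}.
    At s0: ¬□(r ∧ ¬r) is false.
  So ◇¬□(r ∧ ¬r) is false at s3.
Satisfying worlds: {s2}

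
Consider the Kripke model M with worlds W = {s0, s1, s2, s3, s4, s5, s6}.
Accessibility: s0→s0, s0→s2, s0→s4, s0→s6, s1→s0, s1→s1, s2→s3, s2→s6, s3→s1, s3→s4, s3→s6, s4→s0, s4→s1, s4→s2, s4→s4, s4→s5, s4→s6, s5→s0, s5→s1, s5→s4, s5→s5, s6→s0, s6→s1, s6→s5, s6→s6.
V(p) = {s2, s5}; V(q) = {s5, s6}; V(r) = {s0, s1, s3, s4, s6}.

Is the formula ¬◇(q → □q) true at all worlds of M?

No

Recall that □ψ holds at a world iff ψ holds at every accessible world, and ◇ψ holds iff ψ holds at some accessible world.
Let φ = ¬◇(q → □q). Evaluate φ at each world:
  s0 (successors {s0, s2, s4, s6}): φ is false.
  s1 (successors {s0, s1}): φ is false.
  s2 (successors {s3, s6}): φ is false.
  s3 (successors {s1, s4, s6}): φ is false.
  s4 (successors {s0, s1, s2, s4, s5, s6}): φ is false.
  s5 (successors {s0, s1, s4, s5}): φ is false.
  s6 (successors {s0, s1, s5, s6}): φ is false.
Detail at s0 (counterexample):
  At s0: ◇(q → □q) is true, so ¬◇(q → □q) is false.
    At s0: ◇(q → □q) requires q → □q at some successor in {s0, s2, s4, s6}.
      q → □q holds at s0, so ◇(q → □q) is true at s0.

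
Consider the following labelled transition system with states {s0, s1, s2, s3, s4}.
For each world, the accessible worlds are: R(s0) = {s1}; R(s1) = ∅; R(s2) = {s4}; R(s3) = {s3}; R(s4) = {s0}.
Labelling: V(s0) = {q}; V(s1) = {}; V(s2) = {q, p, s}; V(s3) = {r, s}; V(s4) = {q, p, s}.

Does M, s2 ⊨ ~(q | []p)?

No

At s2: q | []p is true, so ~(q | []p) is false.
  At s2: q is true, []p is true, so q | []p is true.
    At s2: []p requires p at every successor {s4}.
      At s4: p is true.
    So []p is true at s2.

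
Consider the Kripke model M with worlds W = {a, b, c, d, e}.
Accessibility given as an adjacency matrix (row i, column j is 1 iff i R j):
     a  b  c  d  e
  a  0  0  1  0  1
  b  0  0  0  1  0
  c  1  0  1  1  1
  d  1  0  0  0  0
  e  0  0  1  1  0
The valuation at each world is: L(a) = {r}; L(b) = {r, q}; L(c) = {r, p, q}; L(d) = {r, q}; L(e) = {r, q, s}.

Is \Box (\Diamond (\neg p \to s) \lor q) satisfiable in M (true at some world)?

Let φ = \Box (\Diamond (\neg p \to s) \lor q). Evaluate φ at each world:
  a (successors {c, e}): φ is true.
  b (successors {d}): φ is true.
  c (successors {a, c, d, e}): φ is true.
  d (successors {a}): φ is true.
  e (successors {c, d}): φ is true.
Detail at a (witness):
  At a: \Box (\Diamond (\neg p \to s) \lor q) requires \Diamond (\neg p \to s) \lor q at every successor {c, e}.
      At c: \Diamond (\neg p \to s) is true, q is true, so \Diamond (\neg p \to s) \lor q is true.
      At e: \Diamond (\neg p \to s) is true, q is true, so \Diamond (\neg p \to s) \lor q is true.
  So \Box (\Diamond (\neg p \to s) \lor q) is true at a.

Yes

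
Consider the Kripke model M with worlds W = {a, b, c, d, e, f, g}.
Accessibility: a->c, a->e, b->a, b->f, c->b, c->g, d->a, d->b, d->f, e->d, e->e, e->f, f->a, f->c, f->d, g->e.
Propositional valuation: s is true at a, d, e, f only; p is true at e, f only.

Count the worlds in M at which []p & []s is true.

1

Let φ = []p & []s. Evaluate φ at each world:
  a (successors {c, e}): φ is false.
  b (successors {a, f}): φ is false.
  c (successors {b, g}): φ is false.
  d (successors {a, b, f}): φ is false.
  e (successors {d, e, f}): φ is false.
  f (successors {a, c, d}): φ is false.
  g (successors {e}): φ is true.
For instance, at a:
  At a: []p is false, []s is false, so []p & []s is false.
    At a: []p requires p at every successor {c, e}.
      p fails at c, so []p is false at a.
    At a: []s requires s at every successor {c, e}.
      s fails at c, so []s is false at a.
Satisfying worlds: {g}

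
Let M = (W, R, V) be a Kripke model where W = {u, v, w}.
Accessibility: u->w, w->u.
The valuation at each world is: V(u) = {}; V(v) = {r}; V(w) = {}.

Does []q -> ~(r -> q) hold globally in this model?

Let φ = []q -> ~(r -> q). Evaluate φ at each world:
  u (successors {w}): φ is true.
  v (successors ∅): φ is true.
  w (successors {u}): φ is true.
For instance, at w:
  At w: []q is false, ~(r -> q) is false, so []q -> ~(r -> q) is true.
    At w: []q requires q at every successor {u}.
      q fails at u, so []q is false at w.

Yes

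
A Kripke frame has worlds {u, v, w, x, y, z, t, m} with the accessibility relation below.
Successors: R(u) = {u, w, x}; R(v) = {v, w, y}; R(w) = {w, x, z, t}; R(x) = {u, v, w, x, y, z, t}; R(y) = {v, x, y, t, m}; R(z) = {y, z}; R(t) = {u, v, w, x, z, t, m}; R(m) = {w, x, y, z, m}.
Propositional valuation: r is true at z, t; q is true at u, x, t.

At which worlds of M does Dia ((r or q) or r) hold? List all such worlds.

Let φ = Dia ((r or q) or r). Evaluate φ at each world:
  u (successors {u, w, x}): φ is true.
  v (successors {v, w, y}): φ is false.
  w (successors {w, x, z, t}): φ is true.
  x (successors {u, v, w, x, y, z, t}): φ is true.
  y (successors {v, x, y, t, m}): φ is true.
  z (successors {y, z}): φ is true.
  t (successors {u, v, w, x, z, t, m}): φ is true.
  m (successors {w, x, y, z, m}): φ is true.
For instance, at w:
  At w: Dia ((r or q) or r) requires (r or q) or r at some successor in {w, x, z, t}.
    (r or q) or r holds at x, so Dia ((r or q) or r) is true at w.
Satisfying worlds: {u, w, x, y, z, t, m}

u, w, x, y, z, t, m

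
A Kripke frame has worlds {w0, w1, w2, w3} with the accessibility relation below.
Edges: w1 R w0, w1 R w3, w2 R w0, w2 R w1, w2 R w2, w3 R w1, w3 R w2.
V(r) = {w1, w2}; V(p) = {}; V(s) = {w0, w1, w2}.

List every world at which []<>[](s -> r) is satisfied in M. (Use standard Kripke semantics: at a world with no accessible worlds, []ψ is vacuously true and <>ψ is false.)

w0, w3

Recall that []ψ holds at a world iff ψ holds at every accessible world, and <>ψ holds iff ψ holds at some accessible world.
Let φ = []<>[](s -> r). Evaluate φ at each world:
  w0 (successors ∅): φ is true.
  w1 (successors {w0, w3}): φ is false.
  w2 (successors {w0, w1, w2}): φ is false.
  w3 (successors {w1, w2}): φ is true.
For instance, at w3:
  At w3: []<>[](s -> r) requires <>[](s -> r) at every successor {w1, w2}.
      At w1: <>[](s -> r) requires [](s -> r) at some successor in {w0, w3}.
        [](s -> r) holds at w0, so <>[](s -> r) is true at w1.
      At w2: <>[](s -> r) requires [](s -> r) at some successor in {w0, w1, w2}.
        [](s -> r) holds at w0, so <>[](s -> r) is true at w2.
  So []<>[](s -> r) is true at w3.
Satisfying worlds: {w0, w3}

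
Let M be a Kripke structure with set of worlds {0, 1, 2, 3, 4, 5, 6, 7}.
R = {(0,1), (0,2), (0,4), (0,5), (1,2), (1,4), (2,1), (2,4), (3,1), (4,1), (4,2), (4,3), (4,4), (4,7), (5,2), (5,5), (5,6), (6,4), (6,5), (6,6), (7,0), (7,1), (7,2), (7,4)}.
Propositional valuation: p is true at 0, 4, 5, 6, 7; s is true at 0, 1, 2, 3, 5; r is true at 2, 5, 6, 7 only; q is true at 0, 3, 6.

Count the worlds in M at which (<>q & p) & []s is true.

0

Recall that []ψ holds at a world iff ψ holds at every accessible world, and <>ψ holds iff ψ holds at some accessible world.
Let φ = (<>q & p) & []s. Evaluate φ at each world:
  0 (successors {1, 2, 4, 5}): φ is false.
  1 (successors {2, 4}): φ is false.
  2 (successors {1, 4}): φ is false.
  3 (successors {1}): φ is false.
  4 (successors {1, 2, 3, 4, 7}): φ is false.
  5 (successors {2, 5, 6}): φ is false.
  6 (successors {4, 5, 6}): φ is false.
  7 (successors {0, 1, 2, 4}): φ is false.
For instance, at 4:
  At 4: <>q & p is true, []s is false, so (<>q & p) & []s is false.
    At 4: <>q is true, p is true, so <>q & p is true.
      At 4: <>q requires q at some successor in {1, 2, 3, 4, 7}.
        q holds at 3, so <>q is true at 4.
    At 4: []s requires s at every successor {1, 2, 3, 4, 7}.
      s fails at 4, so []s is false at 4.
Satisfying worlds: none.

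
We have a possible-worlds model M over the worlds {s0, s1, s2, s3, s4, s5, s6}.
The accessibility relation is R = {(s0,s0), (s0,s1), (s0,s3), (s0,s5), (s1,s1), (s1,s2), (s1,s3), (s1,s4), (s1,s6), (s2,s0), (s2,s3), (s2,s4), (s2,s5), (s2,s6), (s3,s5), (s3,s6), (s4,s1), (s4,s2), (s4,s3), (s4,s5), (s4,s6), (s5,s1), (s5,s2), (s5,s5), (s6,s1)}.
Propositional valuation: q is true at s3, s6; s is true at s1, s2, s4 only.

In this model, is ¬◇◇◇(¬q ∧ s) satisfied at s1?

At s1: ◇◇◇(¬q ∧ s) is true, so ¬◇◇◇(¬q ∧ s) is false.
  At s1: ◇◇◇(¬q ∧ s) requires ◇◇(¬q ∧ s) at some successor in {s1, s2, s3, s4, s6}.
    ◇◇(¬q ∧ s) holds at s1, so ◇◇◇(¬q ∧ s) is true at s1.
      At s1: ◇◇(¬q ∧ s) requires ◇(¬q ∧ s) at some successor in {s1, s2, s3, s4, s6}.
        ◇(¬q ∧ s) holds at s1, so ◇◇(¬q ∧ s) is true at s1.

No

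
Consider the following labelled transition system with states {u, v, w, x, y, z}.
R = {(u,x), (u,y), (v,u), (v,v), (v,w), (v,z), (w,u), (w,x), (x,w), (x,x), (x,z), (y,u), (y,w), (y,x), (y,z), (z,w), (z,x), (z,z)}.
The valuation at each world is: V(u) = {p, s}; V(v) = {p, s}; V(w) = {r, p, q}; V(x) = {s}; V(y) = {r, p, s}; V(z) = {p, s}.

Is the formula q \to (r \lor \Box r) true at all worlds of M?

Yes

Let φ = q \to (r \lor \Box r). Evaluate φ at each world:
  u (successors {x, y}): φ is true.
  v (successors {u, v, w, z}): φ is true.
  w (successors {u, x}): φ is true.
  x (successors {w, x, z}): φ is true.
  y (successors {u, w, x, z}): φ is true.
  z (successors {w, x, z}): φ is true.
For instance, at x:
  At x: q is false, r \lor \Box r is false, so q \to (r \lor \Box r) is true.
    At x: r is false, \Box r is false, so r \lor \Box r is false.
      At x: \Box r requires r at every successor {w, x, z}.
        r fails at x, so \Box r is false at x.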